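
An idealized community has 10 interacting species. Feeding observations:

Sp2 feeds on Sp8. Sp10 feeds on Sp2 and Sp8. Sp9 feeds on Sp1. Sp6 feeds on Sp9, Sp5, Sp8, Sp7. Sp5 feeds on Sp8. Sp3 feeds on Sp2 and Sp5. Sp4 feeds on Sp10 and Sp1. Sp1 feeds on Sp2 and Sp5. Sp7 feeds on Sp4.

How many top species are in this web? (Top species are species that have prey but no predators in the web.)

2

Top species (has prey, but nothing eats it): Sp3, Sp6.
Count: 2.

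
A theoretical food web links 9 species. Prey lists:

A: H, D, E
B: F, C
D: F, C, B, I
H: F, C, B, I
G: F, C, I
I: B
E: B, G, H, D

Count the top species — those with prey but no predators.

Top species (has prey, but nothing eats it): A.
Count: 1.

1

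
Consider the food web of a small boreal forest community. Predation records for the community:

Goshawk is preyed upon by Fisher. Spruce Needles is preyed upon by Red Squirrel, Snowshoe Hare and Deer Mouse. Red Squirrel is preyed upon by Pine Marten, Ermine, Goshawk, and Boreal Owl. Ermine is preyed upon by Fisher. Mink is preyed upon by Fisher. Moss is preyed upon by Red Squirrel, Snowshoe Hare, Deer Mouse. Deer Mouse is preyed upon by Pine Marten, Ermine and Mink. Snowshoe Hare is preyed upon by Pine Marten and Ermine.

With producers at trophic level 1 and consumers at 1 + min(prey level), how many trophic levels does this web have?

Producers (level 1): Moss, Spruce Needles.
Following each consumer down to its lowest-level prey: Moss → Red Squirrel → Goshawk → Fisher (levels 1 through 4).
All prey of Fisher (Goshawk 3, Ermine 3, Mink 3) are at level 3 or above, so Fisher is at level 1 + 3 = 4.
Every consumer has at least one prey at level 3 or below, so none exceeds level 4.

4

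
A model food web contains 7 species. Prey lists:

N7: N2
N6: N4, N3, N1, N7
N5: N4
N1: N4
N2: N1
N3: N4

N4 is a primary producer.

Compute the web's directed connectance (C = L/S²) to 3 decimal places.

The web has S = 7 species and L = 9 feeding links.
C = L / S² = 9 / 49 = 0.1837 ≈ 0.184.

C = 0.184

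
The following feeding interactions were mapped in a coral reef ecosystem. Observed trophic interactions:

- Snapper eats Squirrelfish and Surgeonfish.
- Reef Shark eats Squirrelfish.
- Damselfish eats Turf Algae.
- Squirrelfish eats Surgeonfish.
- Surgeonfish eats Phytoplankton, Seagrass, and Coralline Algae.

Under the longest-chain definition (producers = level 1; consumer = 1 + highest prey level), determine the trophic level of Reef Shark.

Coralline Algae is a producer → level 1.
Surgeonfish eats Coralline Algae (level 1); other prey at levels: Seagrass 1, Phytoplankton 1 → level 2.
Squirrelfish eats Surgeonfish → level 3.
Reef Shark eats Squirrelfish → level 4.

Trophic level 4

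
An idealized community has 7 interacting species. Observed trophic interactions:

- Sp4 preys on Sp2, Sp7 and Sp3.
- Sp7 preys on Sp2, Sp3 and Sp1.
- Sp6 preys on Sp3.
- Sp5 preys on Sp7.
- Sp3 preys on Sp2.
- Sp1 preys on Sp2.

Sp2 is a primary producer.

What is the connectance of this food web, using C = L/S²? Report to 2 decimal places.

The web has S = 7 species and L = 10 feeding links.
C = L / S² = 10 / 49 = 0.2041 ≈ 0.20.

C = 0.20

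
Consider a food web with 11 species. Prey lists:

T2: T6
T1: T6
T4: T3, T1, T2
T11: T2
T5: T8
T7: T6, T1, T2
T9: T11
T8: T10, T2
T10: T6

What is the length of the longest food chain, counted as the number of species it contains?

One longest chain: T6 → T2 → T11 → T9.
It has 4 species and 3 links.

4 species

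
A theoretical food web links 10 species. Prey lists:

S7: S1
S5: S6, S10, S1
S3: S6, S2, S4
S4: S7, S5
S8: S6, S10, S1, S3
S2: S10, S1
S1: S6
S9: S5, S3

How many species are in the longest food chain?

One longest chain: S6 → S1 → S7 → S4 → S3 → S8.
It has 6 species and 5 links.

6 species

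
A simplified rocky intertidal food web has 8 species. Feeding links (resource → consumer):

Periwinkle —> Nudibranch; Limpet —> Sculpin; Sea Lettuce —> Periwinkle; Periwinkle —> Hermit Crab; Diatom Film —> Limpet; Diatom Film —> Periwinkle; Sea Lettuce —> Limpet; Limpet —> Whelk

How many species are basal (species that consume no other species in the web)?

Basal species (no prey listed): Sea Lettuce, Diatom Film.
Count: 2.

2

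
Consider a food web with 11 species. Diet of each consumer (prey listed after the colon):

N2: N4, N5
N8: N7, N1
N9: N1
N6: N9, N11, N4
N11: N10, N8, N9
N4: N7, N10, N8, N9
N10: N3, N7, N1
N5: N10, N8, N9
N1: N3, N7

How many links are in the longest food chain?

One longest chain: N3 → N1 → N10 → N5 → N2.
It has 5 species and 4 links.

4 links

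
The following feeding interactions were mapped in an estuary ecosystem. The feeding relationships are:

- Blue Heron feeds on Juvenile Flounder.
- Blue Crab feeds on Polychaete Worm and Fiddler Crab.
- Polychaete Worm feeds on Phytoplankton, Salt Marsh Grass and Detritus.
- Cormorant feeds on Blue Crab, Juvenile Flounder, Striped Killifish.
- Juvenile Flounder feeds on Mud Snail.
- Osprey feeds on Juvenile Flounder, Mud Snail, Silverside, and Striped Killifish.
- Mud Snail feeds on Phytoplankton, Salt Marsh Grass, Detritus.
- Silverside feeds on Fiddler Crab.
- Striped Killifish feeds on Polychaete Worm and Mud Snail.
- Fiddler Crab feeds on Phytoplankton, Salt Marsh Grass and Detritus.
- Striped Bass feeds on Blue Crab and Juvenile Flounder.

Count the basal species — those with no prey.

Basal species (no prey listed): Salt Marsh Grass, Phytoplankton, Detritus.
Count: 3.

3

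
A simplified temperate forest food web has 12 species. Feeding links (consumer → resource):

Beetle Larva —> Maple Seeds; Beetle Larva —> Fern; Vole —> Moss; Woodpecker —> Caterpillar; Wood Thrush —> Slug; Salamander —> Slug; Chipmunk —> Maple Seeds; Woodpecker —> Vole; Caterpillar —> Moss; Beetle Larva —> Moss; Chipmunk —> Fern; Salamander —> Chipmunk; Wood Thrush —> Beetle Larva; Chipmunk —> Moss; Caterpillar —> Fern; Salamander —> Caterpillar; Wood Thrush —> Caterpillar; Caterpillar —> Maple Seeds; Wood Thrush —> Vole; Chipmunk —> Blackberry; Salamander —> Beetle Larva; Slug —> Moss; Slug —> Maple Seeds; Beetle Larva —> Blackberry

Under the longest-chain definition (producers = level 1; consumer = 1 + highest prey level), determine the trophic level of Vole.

Moss is a producer → level 1.
Vole eats Moss → level 2.

Trophic level 2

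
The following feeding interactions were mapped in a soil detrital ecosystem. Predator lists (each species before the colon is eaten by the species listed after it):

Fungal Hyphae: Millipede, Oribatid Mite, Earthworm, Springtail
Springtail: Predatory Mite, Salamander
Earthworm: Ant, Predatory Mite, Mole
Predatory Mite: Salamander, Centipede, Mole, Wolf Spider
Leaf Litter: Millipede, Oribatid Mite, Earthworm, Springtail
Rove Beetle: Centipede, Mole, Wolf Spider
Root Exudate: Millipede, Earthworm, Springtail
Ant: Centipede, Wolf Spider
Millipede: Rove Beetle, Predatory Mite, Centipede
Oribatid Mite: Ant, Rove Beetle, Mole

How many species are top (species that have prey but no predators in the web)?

Top species (has prey, but nothing eats it): Salamander, Centipede, Mole, Wolf Spider.
Count: 4.

4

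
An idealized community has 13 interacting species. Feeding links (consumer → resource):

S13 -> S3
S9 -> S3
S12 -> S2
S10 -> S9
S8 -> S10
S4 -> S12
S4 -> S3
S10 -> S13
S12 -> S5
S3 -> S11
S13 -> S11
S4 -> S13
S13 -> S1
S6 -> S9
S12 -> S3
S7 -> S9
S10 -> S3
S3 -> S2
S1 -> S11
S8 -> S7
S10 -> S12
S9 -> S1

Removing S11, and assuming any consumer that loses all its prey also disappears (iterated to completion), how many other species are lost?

Remove S11.
Round 1: S1 (all prey gone) → extinct.
No further losses. Total secondary extinctions: 1.

1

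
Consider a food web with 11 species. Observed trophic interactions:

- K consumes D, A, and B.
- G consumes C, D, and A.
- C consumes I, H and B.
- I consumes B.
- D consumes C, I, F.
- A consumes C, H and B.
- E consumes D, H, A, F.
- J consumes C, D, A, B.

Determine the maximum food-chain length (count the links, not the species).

4 links

One longest chain: B → I → C → D → K.
It has 5 species and 4 links.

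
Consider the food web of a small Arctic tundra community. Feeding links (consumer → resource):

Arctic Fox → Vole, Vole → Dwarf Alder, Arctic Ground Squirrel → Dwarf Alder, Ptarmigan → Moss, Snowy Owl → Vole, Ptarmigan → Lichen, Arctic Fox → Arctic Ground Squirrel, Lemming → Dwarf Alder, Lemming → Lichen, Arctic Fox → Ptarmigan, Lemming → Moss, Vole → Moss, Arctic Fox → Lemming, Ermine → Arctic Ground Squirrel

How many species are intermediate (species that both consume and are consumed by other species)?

Intermediate species (has both prey and predators): Vole, Lemming, Ptarmigan, Arctic Ground Squirrel.
Count: 4.

4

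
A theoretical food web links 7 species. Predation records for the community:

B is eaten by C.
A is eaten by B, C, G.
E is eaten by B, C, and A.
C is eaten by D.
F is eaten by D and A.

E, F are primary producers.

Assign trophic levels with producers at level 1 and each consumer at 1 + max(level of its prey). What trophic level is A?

Trophic level 2

E is a producer → level 1.
A eats E (level 1); other prey at levels: F 1 → level 2.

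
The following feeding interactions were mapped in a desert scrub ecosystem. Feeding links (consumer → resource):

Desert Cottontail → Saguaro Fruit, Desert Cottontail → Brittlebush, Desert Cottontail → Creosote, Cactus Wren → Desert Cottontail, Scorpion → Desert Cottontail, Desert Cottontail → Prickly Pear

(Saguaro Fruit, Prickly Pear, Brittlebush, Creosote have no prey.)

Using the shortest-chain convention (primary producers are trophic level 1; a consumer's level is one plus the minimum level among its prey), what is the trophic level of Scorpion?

Saguaro Fruit is a producer → level 1.
Desert Cottontail eats Saguaro Fruit → level 2.
Scorpion eats Desert Cottontail → level 3.
No prey of Scorpion is below level 2, so 3 is the minimum.

Trophic level 3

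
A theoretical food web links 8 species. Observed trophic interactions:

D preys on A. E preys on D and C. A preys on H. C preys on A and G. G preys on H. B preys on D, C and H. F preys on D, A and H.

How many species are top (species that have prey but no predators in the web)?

Top species (has prey, but nothing eats it): B, E, F.
Count: 3.

3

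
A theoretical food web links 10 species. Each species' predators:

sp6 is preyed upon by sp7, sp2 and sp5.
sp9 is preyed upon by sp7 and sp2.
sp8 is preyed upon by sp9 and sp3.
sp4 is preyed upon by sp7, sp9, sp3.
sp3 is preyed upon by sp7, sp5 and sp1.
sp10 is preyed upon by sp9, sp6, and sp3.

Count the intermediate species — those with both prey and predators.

3

Intermediate species (has both prey and predators): sp6, sp3, sp9.
Count: 3.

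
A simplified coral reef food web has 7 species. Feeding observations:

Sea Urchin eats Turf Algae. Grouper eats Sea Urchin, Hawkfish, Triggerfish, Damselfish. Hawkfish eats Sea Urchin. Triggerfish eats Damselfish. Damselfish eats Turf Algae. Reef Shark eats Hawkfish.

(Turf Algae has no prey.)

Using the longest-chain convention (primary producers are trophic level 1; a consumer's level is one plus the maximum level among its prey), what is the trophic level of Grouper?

Turf Algae is a producer → level 1.
Sea Urchin eats Turf Algae → level 2.
Hawkfish eats Sea Urchin → level 3.
Grouper eats Hawkfish (level 3); other prey at levels: Damselfish 2, Sea Urchin 2, Triggerfish 3 → level 4.

Trophic level 4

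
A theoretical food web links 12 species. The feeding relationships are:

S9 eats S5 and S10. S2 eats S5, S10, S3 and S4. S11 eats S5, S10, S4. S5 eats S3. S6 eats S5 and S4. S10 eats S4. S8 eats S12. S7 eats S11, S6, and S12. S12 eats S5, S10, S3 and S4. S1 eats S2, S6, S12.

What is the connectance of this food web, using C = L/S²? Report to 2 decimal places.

C = 0.17

The web has S = 12 species and L = 24 feeding links.
C = L / S² = 24 / 144 = 0.1667 ≈ 0.17.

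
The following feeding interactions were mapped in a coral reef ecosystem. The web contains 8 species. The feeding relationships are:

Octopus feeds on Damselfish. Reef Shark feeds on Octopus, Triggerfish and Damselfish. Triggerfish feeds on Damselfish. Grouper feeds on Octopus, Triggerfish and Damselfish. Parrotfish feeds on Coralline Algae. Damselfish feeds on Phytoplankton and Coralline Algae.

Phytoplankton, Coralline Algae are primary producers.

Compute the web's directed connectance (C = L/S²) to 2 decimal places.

C = 0.17

The web has S = 8 species and L = 11 feeding links.
C = L / S² = 11 / 64 = 0.1719 ≈ 0.17.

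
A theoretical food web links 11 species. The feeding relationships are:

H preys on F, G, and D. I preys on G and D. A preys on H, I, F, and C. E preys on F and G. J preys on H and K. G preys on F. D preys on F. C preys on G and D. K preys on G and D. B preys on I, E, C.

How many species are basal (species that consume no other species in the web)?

1

Basal species (no prey listed): F.
Count: 1.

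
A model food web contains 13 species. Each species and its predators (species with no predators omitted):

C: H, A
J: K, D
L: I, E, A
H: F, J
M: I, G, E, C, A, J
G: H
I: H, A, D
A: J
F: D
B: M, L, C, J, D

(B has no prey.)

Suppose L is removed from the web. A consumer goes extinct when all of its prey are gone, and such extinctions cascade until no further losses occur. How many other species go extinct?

0

Remove L.
Every predator of it retains at least one other prey: I still has M; E still has M; A still has M, I, C.
No consumer loses all prey, so no secondary extinctions occur.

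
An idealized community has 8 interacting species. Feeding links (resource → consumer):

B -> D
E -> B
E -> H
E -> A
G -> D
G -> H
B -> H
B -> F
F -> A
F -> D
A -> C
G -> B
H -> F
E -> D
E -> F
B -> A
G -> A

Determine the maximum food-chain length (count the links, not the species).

5 links

One longest chain: G → B → H → F → A → C.
It has 6 species and 5 links.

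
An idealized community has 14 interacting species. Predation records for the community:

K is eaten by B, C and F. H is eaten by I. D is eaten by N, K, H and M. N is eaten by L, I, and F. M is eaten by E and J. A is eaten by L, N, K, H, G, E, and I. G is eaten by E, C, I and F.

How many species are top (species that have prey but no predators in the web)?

Top species (has prey, but nothing eats it): E, B, L, C, J, I, F.
Count: 7.

7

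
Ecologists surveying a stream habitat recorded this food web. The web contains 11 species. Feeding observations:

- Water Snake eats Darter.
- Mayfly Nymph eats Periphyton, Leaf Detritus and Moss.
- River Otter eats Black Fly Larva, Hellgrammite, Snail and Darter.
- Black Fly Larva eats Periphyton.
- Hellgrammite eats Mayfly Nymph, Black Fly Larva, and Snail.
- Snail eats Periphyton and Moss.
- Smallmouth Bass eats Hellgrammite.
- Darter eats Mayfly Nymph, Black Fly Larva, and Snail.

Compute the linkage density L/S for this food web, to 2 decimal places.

There are L = 18 links among S = 11 species.
L/S = 18/11 = 1.6364 ≈ 1.64.

L/S = 1.64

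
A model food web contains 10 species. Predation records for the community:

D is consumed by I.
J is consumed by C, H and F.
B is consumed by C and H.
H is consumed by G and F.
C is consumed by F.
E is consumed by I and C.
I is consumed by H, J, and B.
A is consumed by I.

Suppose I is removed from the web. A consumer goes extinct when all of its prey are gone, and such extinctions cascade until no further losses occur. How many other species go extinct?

4

Remove I.
Round 1: B (all prey gone), J (all prey gone) → extinct.
Round 2: H (all prey gone) → extinct.
Round 3: G (all prey gone) → extinct.
No further losses. Total secondary extinctions: 4.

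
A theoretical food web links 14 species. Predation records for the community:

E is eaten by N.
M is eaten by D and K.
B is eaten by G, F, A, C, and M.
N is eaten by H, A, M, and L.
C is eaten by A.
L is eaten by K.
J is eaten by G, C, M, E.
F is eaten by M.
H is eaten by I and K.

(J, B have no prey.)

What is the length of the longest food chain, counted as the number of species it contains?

One longest chain: J → E → N → L → K.
It has 5 species and 4 links.

5 species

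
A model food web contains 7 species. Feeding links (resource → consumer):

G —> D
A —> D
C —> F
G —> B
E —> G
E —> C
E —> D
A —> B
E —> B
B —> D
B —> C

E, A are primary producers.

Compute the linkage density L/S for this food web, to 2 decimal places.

L/S = 1.57

There are L = 11 links among S = 7 species.
L/S = 11/7 = 1.5714 ≈ 1.57.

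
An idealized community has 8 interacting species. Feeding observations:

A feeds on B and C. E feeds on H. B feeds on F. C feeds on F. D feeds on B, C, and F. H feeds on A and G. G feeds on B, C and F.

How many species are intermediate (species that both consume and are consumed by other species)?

5

Intermediate species (has both prey and predators): C, B, A, G, H.
Count: 5.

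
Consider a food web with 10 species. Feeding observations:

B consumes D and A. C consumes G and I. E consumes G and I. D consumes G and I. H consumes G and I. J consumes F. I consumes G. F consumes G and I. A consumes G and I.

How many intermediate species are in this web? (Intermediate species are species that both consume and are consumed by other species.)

Intermediate species (has both prey and predators): I, D, F, A.
Count: 4.

4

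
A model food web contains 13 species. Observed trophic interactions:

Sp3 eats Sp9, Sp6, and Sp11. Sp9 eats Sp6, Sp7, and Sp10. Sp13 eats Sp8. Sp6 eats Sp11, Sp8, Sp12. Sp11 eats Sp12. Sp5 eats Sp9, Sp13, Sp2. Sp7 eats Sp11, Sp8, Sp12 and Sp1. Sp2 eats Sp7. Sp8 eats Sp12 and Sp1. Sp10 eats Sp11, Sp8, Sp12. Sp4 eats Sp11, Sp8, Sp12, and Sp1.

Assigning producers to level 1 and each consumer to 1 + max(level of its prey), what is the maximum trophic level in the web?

Producers (level 1): Sp1, Sp12.
Sp12 → Sp11 → Sp10 → Sp9 → Sp3 gives Sp3 level 5.
No species has a prey at level 5, so no species reaches level 6.

5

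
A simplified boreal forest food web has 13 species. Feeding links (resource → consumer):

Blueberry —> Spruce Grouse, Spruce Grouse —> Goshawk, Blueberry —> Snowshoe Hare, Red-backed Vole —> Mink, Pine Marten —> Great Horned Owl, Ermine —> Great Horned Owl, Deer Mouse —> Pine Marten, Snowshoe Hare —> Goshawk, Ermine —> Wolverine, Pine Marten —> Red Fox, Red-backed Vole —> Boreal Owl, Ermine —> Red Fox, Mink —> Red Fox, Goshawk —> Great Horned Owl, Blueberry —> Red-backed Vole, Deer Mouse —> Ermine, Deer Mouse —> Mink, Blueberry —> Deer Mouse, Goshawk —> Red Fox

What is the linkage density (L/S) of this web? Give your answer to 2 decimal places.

There are L = 19 links among S = 13 species.
L/S = 19/13 = 1.4615 ≈ 1.46.

L/S = 1.46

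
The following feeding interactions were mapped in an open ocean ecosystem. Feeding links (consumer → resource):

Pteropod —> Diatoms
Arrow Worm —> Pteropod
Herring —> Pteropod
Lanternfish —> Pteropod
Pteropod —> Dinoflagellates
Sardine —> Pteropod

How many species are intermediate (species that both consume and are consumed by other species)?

Intermediate species (has both prey and predators): Pteropod.
Count: 1.

1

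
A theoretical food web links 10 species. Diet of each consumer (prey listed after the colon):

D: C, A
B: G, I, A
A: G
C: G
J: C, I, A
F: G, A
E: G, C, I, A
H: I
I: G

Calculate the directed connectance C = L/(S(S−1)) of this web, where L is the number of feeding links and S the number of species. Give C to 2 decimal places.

C = 0.20

The web has S = 10 species and L = 18 feeding links.
C = L / (S(S−1)) = 18 / 90 = 0.2000 ≈ 0.20.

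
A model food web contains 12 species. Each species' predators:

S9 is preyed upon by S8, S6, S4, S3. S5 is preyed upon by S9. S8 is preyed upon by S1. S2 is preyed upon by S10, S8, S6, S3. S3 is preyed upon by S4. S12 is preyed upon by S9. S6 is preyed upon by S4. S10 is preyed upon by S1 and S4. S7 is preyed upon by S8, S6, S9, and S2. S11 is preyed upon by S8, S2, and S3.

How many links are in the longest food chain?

One longest chain: S12 → S9 → S8 → S1.
It has 4 species and 3 links.

3 links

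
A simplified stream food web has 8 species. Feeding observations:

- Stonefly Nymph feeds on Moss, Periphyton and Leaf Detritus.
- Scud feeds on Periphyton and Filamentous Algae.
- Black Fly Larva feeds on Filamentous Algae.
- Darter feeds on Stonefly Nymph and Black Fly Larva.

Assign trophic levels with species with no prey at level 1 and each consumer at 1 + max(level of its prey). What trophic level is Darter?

Trophic level 3

Filamentous Algae has no prey (basal) → level 1.
Black Fly Larva eats Filamentous Algae → level 2.
Darter eats Black Fly Larva (level 2); other prey at levels: Stonefly Nymph 2 → level 3.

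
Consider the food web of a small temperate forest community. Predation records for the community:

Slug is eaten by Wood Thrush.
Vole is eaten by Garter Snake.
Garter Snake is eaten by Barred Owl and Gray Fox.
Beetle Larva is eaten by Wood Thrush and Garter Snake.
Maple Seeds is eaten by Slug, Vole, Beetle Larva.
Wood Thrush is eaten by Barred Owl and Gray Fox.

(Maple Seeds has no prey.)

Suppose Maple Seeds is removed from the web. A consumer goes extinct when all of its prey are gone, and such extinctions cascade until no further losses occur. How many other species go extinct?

Remove Maple Seeds.
Round 1: Vole (all prey gone), Beetle Larva (all prey gone), Slug (all prey gone) → extinct.
Round 2: Garter Snake (all prey gone), Wood Thrush (all prey gone) → extinct.
Round 3: Barred Owl (all prey gone), Gray Fox (all prey gone) → extinct.
No further losses. Total secondary extinctions: 7.

7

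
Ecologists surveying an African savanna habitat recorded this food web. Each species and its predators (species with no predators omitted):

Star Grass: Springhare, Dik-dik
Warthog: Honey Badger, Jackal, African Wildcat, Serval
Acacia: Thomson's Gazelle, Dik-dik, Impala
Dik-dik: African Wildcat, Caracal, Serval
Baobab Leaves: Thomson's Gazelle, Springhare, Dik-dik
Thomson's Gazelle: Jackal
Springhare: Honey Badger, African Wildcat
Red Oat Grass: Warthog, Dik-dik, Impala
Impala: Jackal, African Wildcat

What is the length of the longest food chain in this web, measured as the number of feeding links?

2 links

One longest chain: Red Oat Grass → Warthog → Honey Badger.
It has 3 species and 2 links.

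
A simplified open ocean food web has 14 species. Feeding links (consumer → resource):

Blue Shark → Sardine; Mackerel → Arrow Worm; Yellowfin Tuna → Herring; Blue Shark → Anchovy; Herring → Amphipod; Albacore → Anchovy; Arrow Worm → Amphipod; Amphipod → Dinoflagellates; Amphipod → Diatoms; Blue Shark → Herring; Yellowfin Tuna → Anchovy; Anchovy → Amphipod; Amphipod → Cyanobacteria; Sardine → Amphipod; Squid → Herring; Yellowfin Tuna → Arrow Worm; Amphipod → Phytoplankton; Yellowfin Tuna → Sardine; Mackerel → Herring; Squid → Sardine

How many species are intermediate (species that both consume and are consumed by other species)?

5

Intermediate species (has both prey and predators): Amphipod, Sardine, Arrow Worm, Herring, Anchovy.
Count: 5.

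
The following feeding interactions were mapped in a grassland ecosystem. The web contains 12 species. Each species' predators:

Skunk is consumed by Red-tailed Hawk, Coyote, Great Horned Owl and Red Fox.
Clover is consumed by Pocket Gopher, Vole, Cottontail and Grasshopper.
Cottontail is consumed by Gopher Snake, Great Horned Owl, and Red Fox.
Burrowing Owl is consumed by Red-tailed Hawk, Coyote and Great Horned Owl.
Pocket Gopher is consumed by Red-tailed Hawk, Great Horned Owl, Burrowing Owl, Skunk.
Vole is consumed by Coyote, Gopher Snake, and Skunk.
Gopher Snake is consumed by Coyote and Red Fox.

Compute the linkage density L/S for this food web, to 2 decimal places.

There are L = 23 links among S = 12 species.
L/S = 23/12 = 1.9167 ≈ 1.92.

L/S = 1.92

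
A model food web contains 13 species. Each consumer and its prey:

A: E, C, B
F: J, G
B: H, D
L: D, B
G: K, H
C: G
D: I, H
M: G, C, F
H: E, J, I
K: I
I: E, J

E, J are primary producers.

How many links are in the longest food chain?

5 links

One longest chain: E → I → K → G → F → M.
It has 6 species and 5 links.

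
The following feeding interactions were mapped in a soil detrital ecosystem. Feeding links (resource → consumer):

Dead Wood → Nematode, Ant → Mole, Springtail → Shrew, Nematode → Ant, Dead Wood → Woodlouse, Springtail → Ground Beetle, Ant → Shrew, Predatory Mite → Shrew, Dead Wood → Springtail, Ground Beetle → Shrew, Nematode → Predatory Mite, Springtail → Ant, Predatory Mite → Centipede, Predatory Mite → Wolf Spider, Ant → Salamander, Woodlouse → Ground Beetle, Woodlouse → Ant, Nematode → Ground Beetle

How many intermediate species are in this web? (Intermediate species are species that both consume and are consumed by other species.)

Intermediate species (has both prey and predators): Springtail, Nematode, Woodlouse, Ant, Predatory Mite, Ground Beetle.
Count: 6.

6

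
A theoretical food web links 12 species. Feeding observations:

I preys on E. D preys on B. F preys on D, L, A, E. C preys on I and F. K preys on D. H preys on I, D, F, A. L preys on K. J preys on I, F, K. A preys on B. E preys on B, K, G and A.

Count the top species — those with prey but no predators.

3

Top species (has prey, but nothing eats it): J, C, H.
Count: 3.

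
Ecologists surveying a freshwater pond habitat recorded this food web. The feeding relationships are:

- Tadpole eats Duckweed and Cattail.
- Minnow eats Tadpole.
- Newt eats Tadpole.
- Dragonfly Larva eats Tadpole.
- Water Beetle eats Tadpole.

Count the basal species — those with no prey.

2

Basal species (no prey listed): Cattail, Duckweed.
Count: 2.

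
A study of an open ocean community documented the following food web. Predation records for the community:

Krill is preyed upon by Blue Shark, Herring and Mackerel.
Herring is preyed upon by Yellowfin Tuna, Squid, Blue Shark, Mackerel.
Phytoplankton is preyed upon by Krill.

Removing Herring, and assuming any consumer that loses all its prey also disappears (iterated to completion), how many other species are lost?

Remove Herring.
Round 1: Squid (all prey gone), Yellowfin Tuna (all prey gone) → extinct.
No further losses. Total secondary extinctions: 2.

2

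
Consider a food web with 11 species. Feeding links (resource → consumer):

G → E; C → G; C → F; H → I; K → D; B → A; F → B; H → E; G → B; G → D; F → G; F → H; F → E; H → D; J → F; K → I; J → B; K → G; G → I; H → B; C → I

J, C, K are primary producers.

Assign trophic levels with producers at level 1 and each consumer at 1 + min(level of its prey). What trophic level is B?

J is a producer → level 1.
B eats J → level 2.

Trophic level 2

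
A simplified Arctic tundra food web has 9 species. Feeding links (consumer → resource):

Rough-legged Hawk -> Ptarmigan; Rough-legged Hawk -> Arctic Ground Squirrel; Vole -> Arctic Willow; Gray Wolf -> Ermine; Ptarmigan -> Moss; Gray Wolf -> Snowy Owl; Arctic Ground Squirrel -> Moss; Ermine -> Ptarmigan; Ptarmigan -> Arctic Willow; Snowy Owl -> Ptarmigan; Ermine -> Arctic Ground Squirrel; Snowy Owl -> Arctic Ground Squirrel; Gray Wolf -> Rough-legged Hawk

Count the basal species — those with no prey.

2

Basal species (no prey listed): Arctic Willow, Moss.
Count: 2.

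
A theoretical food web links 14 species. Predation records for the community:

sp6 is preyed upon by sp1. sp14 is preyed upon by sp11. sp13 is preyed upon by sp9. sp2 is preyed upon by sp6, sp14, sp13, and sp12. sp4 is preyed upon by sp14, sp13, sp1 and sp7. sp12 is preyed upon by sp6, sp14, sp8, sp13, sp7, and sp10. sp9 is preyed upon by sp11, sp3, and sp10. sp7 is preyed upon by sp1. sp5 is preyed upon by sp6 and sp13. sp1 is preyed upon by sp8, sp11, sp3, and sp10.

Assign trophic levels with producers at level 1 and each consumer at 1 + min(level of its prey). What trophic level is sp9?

Trophic level 3

sp5 is a producer → level 1.
sp13 eats sp5 → level 2.
sp9 eats sp13 → level 3.
No prey of sp9 is below level 2, so 3 is the minimum.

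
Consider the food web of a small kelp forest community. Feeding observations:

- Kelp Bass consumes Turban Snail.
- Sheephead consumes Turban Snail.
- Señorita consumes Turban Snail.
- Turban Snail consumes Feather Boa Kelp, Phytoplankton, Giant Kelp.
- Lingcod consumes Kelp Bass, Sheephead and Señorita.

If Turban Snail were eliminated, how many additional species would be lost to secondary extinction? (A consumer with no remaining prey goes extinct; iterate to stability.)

4

Remove Turban Snail.
Round 1: Señorita (all prey gone), Kelp Bass (all prey gone), Sheephead (all prey gone) → extinct.
Round 2: Lingcod (all prey gone) → extinct.
No further losses. Total secondary extinctions: 4.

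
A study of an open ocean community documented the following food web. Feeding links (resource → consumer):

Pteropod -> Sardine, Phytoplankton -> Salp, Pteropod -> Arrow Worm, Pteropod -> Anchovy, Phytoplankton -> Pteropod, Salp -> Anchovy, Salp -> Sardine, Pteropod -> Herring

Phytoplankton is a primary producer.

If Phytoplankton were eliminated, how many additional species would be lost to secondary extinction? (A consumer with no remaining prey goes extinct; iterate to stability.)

6

Remove Phytoplankton.
Round 1: Salp (all prey gone), Pteropod (all prey gone) → extinct.
Round 2: Herring (all prey gone), Arrow Worm (all prey gone), Sardine (all prey gone), Anchovy (all prey gone) → extinct.
No further losses. Total secondary extinctions: 6.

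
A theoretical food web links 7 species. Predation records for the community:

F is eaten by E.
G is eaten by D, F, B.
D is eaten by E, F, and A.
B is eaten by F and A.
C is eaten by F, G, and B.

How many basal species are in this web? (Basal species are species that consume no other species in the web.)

Basal species (no prey listed): C.
Count: 1.

1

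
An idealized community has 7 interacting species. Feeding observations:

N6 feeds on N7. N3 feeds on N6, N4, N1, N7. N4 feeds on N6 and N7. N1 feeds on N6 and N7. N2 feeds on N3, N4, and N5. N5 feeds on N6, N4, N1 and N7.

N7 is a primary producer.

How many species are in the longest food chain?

5 species

One longest chain: N7 → N6 → N1 → N3 → N2.
It has 5 species and 4 links.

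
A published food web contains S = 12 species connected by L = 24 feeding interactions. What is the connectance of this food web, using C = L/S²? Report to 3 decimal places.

C = 0.167

The web has S = 12 species and L = 24 feeding links.
C = L / S² = 24 / 144 = 0.1667 ≈ 0.167.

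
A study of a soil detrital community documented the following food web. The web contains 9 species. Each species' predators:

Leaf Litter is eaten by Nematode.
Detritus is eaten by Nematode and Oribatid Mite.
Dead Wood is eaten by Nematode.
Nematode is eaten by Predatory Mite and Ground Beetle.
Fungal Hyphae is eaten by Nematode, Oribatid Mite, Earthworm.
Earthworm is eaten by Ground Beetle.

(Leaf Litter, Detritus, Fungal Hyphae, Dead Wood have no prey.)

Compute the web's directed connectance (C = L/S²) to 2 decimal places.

The web has S = 9 species and L = 10 feeding links.
C = L / S² = 10 / 81 = 0.1235 ≈ 0.12.

C = 0.12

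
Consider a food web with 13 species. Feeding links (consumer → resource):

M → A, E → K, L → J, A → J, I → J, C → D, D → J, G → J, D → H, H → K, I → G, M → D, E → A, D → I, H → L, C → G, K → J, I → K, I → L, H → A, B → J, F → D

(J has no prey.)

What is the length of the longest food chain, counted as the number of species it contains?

One longest chain: J → G → I → D → F.
It has 5 species and 4 links.

5 species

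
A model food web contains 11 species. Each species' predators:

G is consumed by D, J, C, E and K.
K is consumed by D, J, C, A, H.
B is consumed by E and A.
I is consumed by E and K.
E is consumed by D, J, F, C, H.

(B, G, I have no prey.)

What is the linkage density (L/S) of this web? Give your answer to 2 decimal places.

L/S = 1.73

There are L = 19 links among S = 11 species.
L/S = 19/11 = 1.7273 ≈ 1.73.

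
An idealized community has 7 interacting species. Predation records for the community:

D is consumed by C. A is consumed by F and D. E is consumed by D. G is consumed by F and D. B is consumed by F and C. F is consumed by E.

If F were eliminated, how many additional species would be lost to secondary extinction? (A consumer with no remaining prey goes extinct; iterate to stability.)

Remove F.
Round 1: E (all prey gone) → extinct.
No further losses. Total secondary extinctions: 1.

1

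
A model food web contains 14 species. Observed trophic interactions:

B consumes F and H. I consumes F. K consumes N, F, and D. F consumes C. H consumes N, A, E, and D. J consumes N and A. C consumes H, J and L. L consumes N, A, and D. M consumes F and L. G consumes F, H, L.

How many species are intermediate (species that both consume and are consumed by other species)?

5

Intermediate species (has both prey and predators): L, H, J, C, F.
Count: 5.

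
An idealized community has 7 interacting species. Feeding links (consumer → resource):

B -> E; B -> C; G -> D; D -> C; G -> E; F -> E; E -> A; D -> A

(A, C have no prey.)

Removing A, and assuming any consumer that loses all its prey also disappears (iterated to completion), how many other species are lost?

Remove A.
Round 1: E (all prey gone) → extinct.
Round 2: F (all prey gone) → extinct.
No further losses. Total secondary extinctions: 2.

2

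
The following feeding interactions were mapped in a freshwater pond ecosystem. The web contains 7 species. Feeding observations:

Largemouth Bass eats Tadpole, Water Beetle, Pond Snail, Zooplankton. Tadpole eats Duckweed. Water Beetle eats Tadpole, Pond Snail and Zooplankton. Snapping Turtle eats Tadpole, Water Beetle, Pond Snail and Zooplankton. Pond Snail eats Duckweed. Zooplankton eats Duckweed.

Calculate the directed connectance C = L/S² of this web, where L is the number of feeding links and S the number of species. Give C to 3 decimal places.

C = 0.286

The web has S = 7 species and L = 14 feeding links.
C = L / S² = 14 / 49 = 0.2857 ≈ 0.286.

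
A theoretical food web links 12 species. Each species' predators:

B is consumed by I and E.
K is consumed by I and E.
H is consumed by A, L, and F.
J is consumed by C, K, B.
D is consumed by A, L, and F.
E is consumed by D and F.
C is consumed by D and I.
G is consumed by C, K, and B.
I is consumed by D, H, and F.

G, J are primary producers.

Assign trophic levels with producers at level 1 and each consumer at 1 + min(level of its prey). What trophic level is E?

G is a producer → level 1.
B eats G → level 2.
E eats B → level 3.
No prey of E is below level 2, so 3 is the minimum.

Trophic level 3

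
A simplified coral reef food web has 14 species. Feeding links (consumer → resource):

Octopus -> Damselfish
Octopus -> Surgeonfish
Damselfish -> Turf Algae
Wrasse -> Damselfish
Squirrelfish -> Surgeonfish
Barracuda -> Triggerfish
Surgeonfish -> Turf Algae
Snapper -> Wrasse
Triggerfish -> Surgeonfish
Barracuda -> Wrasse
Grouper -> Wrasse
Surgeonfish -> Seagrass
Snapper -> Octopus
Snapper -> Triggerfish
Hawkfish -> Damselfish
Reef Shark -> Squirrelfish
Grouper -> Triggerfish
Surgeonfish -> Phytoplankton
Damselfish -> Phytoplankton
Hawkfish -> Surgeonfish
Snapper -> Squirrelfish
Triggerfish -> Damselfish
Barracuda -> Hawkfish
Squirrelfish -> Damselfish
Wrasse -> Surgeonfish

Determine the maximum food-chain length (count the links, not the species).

One longest chain: Phytoplankton → Surgeonfish → Wrasse → Grouper.
It has 4 species and 3 links.

3 links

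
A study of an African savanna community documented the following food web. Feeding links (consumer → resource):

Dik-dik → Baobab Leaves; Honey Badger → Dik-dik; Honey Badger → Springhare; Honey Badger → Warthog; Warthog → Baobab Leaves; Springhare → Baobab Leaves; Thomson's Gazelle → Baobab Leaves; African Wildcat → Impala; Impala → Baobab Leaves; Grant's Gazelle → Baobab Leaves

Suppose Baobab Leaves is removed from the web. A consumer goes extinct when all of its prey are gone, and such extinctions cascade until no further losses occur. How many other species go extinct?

Remove Baobab Leaves.
Round 1: Grant's Gazelle (all prey gone), Dik-dik (all prey gone), Warthog (all prey gone), Springhare (all prey gone), Impala (all prey gone), Thomson's Gazelle (all prey gone) → extinct.
Round 2: African Wildcat (all prey gone), Honey Badger (all prey gone) → extinct.
No further losses. Total secondary extinctions: 8.

8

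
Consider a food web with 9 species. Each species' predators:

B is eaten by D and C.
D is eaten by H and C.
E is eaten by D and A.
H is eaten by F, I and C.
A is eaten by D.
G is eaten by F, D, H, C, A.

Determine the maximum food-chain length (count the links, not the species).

One longest chain: E → A → D → H → I.
It has 5 species and 4 links.

4 links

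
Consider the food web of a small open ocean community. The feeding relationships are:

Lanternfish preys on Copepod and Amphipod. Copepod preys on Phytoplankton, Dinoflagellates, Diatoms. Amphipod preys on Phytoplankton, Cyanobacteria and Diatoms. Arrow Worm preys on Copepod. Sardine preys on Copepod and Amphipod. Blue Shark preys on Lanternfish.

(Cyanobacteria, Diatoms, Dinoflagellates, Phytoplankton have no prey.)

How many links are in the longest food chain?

One longest chain: Diatoms → Copepod → Lanternfish → Blue Shark.
It has 4 species and 3 links.

3 links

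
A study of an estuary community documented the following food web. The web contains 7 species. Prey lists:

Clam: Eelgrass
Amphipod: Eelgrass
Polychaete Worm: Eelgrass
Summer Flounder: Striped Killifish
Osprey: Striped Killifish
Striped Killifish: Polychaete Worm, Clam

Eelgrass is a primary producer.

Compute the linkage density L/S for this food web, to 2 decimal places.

L/S = 1.00

There are L = 7 links among S = 7 species.
L/S = 7/7 = 1.0000 ≈ 1.00.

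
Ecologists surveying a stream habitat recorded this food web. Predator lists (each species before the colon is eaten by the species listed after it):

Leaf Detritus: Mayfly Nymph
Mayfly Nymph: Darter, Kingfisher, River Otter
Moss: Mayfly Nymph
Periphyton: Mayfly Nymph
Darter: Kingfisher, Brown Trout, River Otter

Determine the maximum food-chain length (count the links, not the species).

3 links

One longest chain: Periphyton → Mayfly Nymph → Darter → Kingfisher.
It has 4 species and 3 links.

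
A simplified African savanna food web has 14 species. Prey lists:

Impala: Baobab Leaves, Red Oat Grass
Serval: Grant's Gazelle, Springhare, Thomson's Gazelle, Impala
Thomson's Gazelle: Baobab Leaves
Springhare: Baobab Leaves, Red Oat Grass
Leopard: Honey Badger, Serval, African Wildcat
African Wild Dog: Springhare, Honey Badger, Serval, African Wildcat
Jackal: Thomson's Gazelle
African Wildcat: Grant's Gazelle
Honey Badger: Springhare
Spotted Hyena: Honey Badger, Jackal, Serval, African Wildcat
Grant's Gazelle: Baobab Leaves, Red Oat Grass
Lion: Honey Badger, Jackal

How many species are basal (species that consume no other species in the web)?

Basal species (no prey listed): Baobab Leaves, Red Oat Grass.
Count: 2.

2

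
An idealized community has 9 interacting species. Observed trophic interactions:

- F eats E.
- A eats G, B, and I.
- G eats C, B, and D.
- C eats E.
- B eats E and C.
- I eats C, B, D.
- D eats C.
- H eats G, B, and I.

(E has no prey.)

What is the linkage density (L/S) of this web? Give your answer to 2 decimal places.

L/S = 1.89

There are L = 17 links among S = 9 species.
L/S = 17/9 = 1.8889 ≈ 1.89.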